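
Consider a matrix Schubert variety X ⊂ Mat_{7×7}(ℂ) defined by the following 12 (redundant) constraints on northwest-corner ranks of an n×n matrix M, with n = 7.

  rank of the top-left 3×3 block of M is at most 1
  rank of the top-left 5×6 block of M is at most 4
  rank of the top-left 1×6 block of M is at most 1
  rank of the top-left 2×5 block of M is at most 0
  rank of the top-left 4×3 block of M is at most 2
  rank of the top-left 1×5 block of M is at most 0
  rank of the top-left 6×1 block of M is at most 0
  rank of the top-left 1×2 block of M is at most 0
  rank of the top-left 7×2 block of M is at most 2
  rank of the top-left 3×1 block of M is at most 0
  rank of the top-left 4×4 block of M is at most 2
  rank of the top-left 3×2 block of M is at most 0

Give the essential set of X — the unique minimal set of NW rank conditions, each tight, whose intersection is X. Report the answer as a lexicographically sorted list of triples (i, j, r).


Propagating the 12 rank bounds to every northwest block:

  0 | 0 | 0 | 0 | 0 | 1 | 1
  0 | 0 | 0 | 0 | 0 | 1 | 2
  0 | 0 | 1 | 1 | 1 | 2 | 3
  0 | 1 | 2 | 2 | 2 | 3 | 4
  0 | 1 | 2 | 3 | 3 | 4 | 5
  0 | 1 | 2 | 3 | 4 | 5 | 6
  1 | 2 | 3 | 4 | 5 | 6 | 7

so w = (6, 7, 3, 2, 4, 5, 1).

|D(w)|=15, |Ess(w)|=3:

[(2, 5, 0), (3, 2, 0), (6, 1, 0)]


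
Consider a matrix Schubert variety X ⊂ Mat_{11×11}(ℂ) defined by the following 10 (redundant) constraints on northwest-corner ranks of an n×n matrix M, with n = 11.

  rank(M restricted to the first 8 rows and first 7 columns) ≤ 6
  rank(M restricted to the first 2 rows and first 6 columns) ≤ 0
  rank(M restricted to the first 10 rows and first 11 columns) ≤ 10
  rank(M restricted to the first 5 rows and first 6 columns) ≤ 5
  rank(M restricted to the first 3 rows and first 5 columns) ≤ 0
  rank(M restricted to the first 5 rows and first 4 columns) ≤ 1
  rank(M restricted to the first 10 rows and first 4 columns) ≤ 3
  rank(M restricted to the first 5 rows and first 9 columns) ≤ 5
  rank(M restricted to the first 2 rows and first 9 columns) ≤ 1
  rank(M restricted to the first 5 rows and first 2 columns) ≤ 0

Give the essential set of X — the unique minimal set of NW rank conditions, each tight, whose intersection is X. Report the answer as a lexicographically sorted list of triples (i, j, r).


Reconstructing r_w from the 10 given conditions:

  i=1: 0 | 0 | 0 | 0 | 0 | 0 | 1 | 1 | 1 | 1 | 1
  i=2: 0 | 0 | 0 | 0 | 0 | 0 | 1 | 1 | 1 | 2 | 2
  i=3: 0 | 0 | 0 | 0 | 0 | 1 | 2 | 2 | 2 | 3 | 3
  i=4: 0 | 0 | 1 | 1 | 1 | 2 | 3 | 3 | 3 | 4 | 4
  i=5: 0 | 0 | 1 | 1 | 2 | 3 | 4 | 4 | 4 | 5 | 5
  i=6: 1 | 1 | 2 | 2 | 3 | 4 | 5 | 5 | 5 | 6 | 6
  i=7: 1 | 2 | 3 | 3 | 4 | 5 | 6 | 6 | 6 | 7 | 7
  i=8: 1 | 2 | 3 | 3 | 4 | 5 | 6 | 7 | 7 | 8 | 8
  i=9: 1 | 2 | 3 | 3 | 4 | 5 | 6 | 7 | 8 | 9 | 9
  i=10: 1 | 2 | 3 | 3 | 4 | 5 | 6 | 7 | 8 | 9 | 10
  i=11: 1 | 2 | 3 | 4 | 5 | 6 | 7 | 8 | 9 | 10 | 11

giving w = (7, 10, 6, 3, 5, 1, 2, 8, 9, 11, 4) via Δ²R.

D(w) has 27 cells with 6 SE-corners; essential set:

[(2, 6, 0), (2, 9, 1), (3, 5, 0), (5, 2, 0), (5, 4, 1), (10, 4, 3)]


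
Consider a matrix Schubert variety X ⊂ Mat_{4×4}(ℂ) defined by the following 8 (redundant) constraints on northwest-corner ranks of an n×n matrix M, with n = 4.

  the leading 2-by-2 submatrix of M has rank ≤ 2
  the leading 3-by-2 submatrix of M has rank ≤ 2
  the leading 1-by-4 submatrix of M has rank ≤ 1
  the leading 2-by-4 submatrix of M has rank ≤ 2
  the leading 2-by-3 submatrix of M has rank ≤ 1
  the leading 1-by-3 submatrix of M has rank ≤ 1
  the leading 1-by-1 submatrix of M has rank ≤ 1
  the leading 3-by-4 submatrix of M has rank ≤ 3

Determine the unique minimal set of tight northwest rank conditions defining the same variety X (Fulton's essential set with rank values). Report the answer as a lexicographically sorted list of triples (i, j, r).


Computing R[i][j] = min implied NW-rank bound (n=4, 8 conditions):

  R[1]: 1  1  1  1
  R[2]: 1  1  1  2
  R[3]: 1  2  2  3
  R[4]: 1  2  3  4

the unique w with this rank table is (1, 4, 2, 3).

ℓ(w)=2; the 1 essential cell (i,j,r):

[(2, 3, 1)]


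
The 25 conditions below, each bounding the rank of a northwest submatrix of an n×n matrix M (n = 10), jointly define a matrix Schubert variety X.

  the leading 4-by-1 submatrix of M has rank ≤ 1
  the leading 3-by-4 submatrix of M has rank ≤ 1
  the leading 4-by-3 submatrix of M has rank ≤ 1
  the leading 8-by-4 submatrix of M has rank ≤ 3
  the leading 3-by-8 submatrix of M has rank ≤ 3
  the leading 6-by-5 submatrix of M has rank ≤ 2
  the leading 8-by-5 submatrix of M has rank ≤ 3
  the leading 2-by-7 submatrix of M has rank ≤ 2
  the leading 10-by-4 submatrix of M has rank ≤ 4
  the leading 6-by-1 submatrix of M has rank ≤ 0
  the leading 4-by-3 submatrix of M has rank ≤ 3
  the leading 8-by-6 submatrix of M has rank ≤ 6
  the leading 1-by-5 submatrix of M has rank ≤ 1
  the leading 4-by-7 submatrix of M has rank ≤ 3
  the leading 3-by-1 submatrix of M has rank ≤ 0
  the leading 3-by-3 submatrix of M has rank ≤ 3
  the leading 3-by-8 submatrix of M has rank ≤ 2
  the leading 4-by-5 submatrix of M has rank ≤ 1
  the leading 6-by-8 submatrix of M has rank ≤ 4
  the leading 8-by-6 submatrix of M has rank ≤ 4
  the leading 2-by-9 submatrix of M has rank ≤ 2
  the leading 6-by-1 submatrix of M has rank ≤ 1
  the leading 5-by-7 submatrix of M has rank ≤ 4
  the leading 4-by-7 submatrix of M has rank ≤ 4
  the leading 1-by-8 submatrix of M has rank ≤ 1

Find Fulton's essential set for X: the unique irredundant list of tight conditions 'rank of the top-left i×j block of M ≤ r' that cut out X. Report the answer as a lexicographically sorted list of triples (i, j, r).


Recovering R(i,j) via the rank-extension bound from the 25 conditions:

  0  1  1  1  1  1  1  1  1  1
  0  1  1  1  1  2  2  2  2  2
  0  1  1  1  1  2  2  2  3  3
  0  1  1  1  1  2  3  3  4  4
  0  1  2  2  2  3  4  4  5  5
  0  1  2  2  2  3  4  4  5  6
  1  2  3  3  3  4  5  5  6  7
  1  2  3  3  3  4  5  6  7  8
  1  2  3  4  4  5  6  7  8  9
  1  2  3  4  5  6  7  8  9  10

reading off 1-entries of Δ²R: w = (2, 6, 9, 7, 3, 10, 1, 8, 4, 5).

|D(w)|=22, |Ess(w)|=6:

[(3, 8, 2), (4, 5, 1), (6, 1, 0), (6, 5, 2), (6, 8, 4), (8, 5, 3)]


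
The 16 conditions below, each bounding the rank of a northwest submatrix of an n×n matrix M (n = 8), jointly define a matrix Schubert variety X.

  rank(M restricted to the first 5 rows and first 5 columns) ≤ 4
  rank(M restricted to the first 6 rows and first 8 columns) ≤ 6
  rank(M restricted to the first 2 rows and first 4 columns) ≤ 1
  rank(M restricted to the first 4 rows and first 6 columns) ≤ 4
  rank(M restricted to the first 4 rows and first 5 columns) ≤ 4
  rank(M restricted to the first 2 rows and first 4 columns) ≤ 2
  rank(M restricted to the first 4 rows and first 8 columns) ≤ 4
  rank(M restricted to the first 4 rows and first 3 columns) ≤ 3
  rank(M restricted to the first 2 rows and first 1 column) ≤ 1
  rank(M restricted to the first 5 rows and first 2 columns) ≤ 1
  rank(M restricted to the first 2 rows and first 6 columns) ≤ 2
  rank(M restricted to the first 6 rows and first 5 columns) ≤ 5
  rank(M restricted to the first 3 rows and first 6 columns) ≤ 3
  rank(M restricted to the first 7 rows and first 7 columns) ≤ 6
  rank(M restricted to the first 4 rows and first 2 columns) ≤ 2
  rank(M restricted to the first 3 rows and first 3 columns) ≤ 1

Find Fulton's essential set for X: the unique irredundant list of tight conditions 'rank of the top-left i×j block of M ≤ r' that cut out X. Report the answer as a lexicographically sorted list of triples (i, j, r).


Reconstructing r_w from the 16 given conditions:

  1 | 1 | 1 | 1 | 1 | 1 | 1 | 1
  1 | 1 | 1 | 1 | 2 | 2 | 2 | 2
  1 | 1 | 1 | 2 | 3 | 3 | 3 | 3
  1 | 1 | 2 | 3 | 4 | 4 | 4 | 4
  1 | 1 | 2 | 3 | 4 | 5 | 5 | 5
  1 | 2 | 3 | 4 | 5 | 6 | 6 | 6
  1 | 2 | 3 | 4 | 5 | 6 | 6 | 7
  1 | 2 | 3 | 4 | 5 | 6 | 7 | 8

hence w(1..8) = (1, 5, 4, 3, 6, 2, 8, 7).

D(w) has 8 cells with 4 SE-corners; essential set:

[(2, 4, 1), (3, 3, 1), (5, 2, 1), (7, 7, 6)]


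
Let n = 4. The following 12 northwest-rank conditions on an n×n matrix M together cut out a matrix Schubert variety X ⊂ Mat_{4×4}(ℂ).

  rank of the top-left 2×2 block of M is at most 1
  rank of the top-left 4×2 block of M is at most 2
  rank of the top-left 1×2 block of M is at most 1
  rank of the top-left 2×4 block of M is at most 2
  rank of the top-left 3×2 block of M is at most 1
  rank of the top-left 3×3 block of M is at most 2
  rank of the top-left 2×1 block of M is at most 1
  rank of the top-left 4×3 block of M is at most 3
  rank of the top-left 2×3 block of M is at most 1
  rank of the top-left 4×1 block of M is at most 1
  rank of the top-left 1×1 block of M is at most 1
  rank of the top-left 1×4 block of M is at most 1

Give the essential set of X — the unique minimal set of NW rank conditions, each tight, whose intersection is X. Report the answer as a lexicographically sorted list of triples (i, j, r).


Reconstructing r_w from the 12 given conditions:

  i=1: 1 1 1 1
  i=2: 1 1 1 2
  i=3: 1 1 2 3
  i=4: 1 2 3 4

second differences of R give the permutation w = (1, 4, 3, 2).

Rothe diagram D(w) (3 cells), 2 SE-corners (essential conditions):

[(2, 3, 1), (3, 2, 1)]


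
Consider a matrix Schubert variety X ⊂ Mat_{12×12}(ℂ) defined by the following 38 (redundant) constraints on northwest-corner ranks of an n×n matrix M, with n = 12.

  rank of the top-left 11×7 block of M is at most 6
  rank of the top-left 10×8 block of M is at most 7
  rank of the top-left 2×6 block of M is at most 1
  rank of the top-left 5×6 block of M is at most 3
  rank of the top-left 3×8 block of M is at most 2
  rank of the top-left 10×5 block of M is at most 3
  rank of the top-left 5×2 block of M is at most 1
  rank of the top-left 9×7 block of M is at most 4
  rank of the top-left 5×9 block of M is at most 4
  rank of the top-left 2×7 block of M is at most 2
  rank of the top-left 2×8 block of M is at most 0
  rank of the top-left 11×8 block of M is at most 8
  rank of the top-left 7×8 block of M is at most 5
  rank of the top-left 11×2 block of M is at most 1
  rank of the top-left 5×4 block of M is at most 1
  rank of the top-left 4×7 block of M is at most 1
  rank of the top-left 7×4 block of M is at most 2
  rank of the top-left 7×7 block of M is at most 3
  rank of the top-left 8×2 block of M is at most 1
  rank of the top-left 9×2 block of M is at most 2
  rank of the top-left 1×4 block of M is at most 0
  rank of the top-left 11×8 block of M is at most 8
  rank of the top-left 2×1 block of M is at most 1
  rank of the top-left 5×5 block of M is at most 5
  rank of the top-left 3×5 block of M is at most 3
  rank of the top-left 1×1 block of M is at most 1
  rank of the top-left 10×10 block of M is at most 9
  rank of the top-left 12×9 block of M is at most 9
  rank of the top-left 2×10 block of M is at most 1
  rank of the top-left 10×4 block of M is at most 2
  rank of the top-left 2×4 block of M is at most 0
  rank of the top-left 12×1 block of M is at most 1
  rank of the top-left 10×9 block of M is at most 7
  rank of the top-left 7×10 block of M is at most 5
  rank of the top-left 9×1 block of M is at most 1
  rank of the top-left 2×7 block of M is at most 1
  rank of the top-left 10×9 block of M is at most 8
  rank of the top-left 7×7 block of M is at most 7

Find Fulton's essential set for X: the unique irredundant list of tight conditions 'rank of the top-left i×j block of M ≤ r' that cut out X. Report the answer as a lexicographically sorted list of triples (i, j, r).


Reconstructing r_w from the 38 given conditions:

  i=1: 0  0  0  0  0  0  0  0  1  1  1  1
  i=2: 0  0  0  0  0  0  0  0  1  1  2  2
  i=3: 1  1  1  1  1  1  1  1  2  2  3  3
  i=4: 1  1  1  1  1  1  1  2  3  3  4  4
  i=5: 1  1  1  1  2  2  2  3  4  4  5  5
  i=6: 1  1  2  2  3  3  3  4  5  5  6  6
  i=7: 1  1  2  2  3  3  3  4  5  5  6  7
  i=8: 1  1  2  2  3  4  4  5  6  6  7  8
  i=9: 1  1  2  2  3  4  4  5  6  7  8  9
  i=10: 1  1  2  2  3  4  5  6  7  8  9  10
  i=11: 1  1  2  3  4  5  6  7  8  9  10  11
  i=12: 1  2  3  4  5  6  7  8  9  10  11  12

second differences of R give the permutation w = (9, 11, 1, 8, 5, 3, 12, 6, 10, 7, 4, 2).

Rothe diagram D(w) (40 cells), 9 SE-corners (essential conditions):

[(2, 8, 0), (2, 10, 1), (4, 7, 1), (5, 4, 1), (7, 7, 3), (7, 10, 5), (9, 7, 4), (10, 4, 2), (11, 2, 1)]


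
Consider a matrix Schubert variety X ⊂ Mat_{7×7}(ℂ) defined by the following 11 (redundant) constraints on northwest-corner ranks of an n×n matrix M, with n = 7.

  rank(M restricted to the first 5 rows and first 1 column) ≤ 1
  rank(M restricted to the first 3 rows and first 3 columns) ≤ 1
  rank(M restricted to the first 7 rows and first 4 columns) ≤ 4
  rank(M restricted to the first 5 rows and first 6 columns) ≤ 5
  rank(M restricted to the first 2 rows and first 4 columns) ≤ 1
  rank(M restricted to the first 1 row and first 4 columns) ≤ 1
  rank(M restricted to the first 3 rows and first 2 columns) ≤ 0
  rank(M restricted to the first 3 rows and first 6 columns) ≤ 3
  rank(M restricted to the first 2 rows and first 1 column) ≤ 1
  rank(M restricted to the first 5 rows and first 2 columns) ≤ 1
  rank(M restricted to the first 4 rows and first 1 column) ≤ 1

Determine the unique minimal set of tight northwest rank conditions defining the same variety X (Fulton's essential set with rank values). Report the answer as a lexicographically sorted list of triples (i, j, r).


Computing R[i][j] = min implied NW-rank bound (n=7, 11 conditions):

  0 0 1 1 1 1 1
  0 0 1 1 2 2 2
  0 0 1 2 3 3 3
  1 1 2 3 4 4 4
  1 1 2 3 4 5 5
  1 2 3 4 5 6 6
  1 2 3 4 5 6 7

hence w(1..7) = (3, 5, 4, 1, 6, 2, 7).

ℓ(w)=8; the 3 essential cells (i,j,r):

[(2, 4, 1), (3, 2, 0), (5, 2, 1)]


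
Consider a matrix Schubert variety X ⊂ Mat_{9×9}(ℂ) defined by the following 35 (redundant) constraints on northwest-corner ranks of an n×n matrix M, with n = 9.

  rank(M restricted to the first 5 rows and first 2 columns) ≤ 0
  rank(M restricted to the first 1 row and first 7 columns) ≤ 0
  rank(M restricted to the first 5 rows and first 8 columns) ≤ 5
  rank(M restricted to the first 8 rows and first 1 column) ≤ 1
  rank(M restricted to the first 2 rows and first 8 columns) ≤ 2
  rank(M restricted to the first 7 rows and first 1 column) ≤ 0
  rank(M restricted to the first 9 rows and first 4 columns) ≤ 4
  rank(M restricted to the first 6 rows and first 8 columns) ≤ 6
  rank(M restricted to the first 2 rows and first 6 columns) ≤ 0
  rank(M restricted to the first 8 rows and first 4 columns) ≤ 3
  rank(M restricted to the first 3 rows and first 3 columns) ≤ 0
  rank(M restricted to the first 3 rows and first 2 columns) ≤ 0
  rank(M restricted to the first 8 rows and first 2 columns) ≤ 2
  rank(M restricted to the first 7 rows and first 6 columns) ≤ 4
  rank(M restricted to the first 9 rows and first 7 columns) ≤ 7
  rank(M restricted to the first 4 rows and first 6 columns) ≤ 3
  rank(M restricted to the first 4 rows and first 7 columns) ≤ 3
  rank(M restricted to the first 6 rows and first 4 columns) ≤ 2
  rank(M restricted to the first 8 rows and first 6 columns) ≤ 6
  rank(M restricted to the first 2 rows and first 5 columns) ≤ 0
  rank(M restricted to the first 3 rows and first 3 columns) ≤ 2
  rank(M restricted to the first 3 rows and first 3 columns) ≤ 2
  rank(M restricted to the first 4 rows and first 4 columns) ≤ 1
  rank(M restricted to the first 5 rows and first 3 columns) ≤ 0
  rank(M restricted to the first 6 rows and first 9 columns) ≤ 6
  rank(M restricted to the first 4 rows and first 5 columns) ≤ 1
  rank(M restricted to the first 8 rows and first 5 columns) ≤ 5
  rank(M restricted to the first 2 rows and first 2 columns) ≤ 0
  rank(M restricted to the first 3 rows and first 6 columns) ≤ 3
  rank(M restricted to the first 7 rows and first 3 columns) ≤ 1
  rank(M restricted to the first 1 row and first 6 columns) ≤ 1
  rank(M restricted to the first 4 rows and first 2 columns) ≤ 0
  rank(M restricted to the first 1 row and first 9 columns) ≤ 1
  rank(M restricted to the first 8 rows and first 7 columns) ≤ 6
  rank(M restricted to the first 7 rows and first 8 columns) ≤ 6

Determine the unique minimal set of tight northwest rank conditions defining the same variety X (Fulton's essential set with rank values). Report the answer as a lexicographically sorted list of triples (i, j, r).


The tightest implied rank at each (i,j), from the 35 conditions:

  row 1: 0 | 0 | 0 | 0 | 0 | 0 | 0 | 1 | 1
  row 2: 0 | 0 | 0 | 0 | 0 | 0 | 1 | 2 | 2
  row 3: 0 | 0 | 0 | 1 | 1 | 1 | 2 | 3 | 3
  row 4: 0 | 0 | 0 | 1 | 1 | 2 | 3 | 4 | 4
  row 5: 0 | 0 | 0 | 1 | 2 | 3 | 4 | 5 | 5
  row 6: 0 | 1 | 1 | 2 | 3 | 4 | 5 | 6 | 6
  row 7: 0 | 1 | 1 | 2 | 3 | 4 | 5 | 6 | 7
  row 8: 1 | 2 | 2 | 3 | 4 | 5 | 6 | 7 | 8
  row 9: 1 | 2 | 3 | 4 | 5 | 6 | 7 | 8 | 9

reading off 1-entries of Δ²R: w = (8, 7, 4, 6, 5, 2, 9, 1, 3).

Rothe diagram D(w) (26 cells), 6 SE-corners (essential conditions):

[(1, 7, 0), (2, 6, 0), (4, 5, 1), (5, 3, 0), (7, 1, 0), (7, 3, 1)]


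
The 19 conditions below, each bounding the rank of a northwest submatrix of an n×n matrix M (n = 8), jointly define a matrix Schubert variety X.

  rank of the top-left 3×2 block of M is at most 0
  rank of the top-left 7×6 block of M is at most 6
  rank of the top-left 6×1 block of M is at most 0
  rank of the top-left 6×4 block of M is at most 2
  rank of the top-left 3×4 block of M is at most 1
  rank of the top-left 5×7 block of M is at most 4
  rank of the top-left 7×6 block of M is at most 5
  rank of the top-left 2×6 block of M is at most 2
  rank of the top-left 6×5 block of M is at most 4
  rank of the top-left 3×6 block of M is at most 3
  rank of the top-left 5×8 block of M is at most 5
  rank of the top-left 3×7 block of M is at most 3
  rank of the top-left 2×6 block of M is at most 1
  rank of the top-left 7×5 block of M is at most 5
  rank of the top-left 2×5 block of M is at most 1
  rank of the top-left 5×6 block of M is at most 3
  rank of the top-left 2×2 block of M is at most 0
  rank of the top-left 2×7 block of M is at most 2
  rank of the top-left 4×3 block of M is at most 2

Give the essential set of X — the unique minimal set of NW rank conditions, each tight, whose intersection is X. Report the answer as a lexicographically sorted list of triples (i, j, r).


Propagating the 19 rank bounds to every northwest block:

  i=1: 0 0 1 1 1 1 1 1
  i=2: 0 0 1 1 1 1 2 2
  i=3: 0 0 1 1 2 2 3 3
  i=4: 0 1 2 2 3 3 4 4
  i=5: 0 1 2 2 3 3 4 5
  i=6: 0 1 2 2 3 4 5 6
  i=7: 1 2 3 3 4 5 6 7
  i=8: 1 2 3 4 5 6 7 8

hence w(1..8) = (3, 7, 5, 2, 8, 6, 1, 4).

6 SE-corners of the 16-cell Rothe diagram give Ess(w):

[(2, 6, 1), (3, 2, 0), (3, 4, 1), (5, 6, 3), (6, 1, 0), (6, 4, 2)]


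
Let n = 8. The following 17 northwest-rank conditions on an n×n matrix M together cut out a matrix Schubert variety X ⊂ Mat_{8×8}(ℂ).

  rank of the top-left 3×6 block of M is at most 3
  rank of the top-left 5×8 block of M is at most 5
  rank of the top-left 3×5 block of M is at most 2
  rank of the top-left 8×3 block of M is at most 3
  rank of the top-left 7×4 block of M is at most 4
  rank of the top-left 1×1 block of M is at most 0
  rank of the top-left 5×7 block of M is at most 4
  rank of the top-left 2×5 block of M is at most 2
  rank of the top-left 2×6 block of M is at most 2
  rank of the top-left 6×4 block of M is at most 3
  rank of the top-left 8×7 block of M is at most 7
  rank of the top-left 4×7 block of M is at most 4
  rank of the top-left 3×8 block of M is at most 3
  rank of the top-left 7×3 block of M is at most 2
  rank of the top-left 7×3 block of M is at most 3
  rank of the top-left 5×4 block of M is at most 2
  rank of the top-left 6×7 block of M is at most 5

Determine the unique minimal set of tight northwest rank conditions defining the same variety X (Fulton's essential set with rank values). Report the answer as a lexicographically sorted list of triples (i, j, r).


Computing R[i][j] = min implied NW-rank bound (n=8, 17 conditions):

  0 | 1 | 1 | 1 | 1 | 1 | 1 | 1
  1 | 2 | 2 | 2 | 2 | 2 | 2 | 2
  1 | 2 | 2 | 2 | 2 | 3 | 3 | 3
  1 | 2 | 2 | 2 | 3 | 4 | 4 | 4
  1 | 2 | 2 | 2 | 3 | 4 | 4 | 5
  1 | 2 | 2 | 3 | 4 | 5 | 5 | 6
  1 | 2 | 2 | 3 | 4 | 5 | 6 | 7
  1 | 2 | 3 | 4 | 5 | 6 | 7 | 8

reading off 1-entries of Δ²R: w = (2, 1, 6, 5, 8, 4, 7, 3).

Fulton essential set (5 of the 11 Rothe cells):

[(1, 1, 0), (3, 5, 2), (5, 4, 2), (5, 7, 4), (7, 3, 2)]


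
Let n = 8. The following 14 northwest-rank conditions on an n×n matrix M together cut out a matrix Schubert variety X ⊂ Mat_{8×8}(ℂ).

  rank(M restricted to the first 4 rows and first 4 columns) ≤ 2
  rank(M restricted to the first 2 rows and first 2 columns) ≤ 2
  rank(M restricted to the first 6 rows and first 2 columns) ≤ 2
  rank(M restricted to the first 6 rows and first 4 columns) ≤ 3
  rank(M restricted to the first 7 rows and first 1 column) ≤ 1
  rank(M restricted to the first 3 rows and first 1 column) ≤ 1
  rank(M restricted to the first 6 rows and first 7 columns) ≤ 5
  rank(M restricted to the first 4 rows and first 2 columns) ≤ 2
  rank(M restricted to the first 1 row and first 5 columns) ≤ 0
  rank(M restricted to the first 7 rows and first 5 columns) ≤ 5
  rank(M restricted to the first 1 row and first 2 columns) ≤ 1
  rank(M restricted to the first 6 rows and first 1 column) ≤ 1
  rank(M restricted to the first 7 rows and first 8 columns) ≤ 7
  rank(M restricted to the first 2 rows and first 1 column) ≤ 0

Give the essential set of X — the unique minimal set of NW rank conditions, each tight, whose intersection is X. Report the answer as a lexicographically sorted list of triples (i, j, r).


Computing R[i][j] = min implied NW-rank bound (n=8, 14 conditions):

  i=1: 0 0 0 0 0 1 1 1
  i=2: 0 1 1 1 1 2 2 2
  i=3: 1 2 2 2 2 3 3 3
  i=4: 1 2 2 2 3 4 4 4
  i=5: 1 2 3 3 4 5 5 5
  i=6: 1 2 3 3 4 5 5 6
  i=7: 1 2 3 4 5 6 6 7
  i=8: 1 2 3 4 5 6 7 8

giving w = (6, 2, 1, 5, 3, 8, 4, 7) via Δ²R.

ℓ(w)=10; the 5 essential cells (i,j,r):

[(1, 5, 0), (2, 1, 0), (4, 4, 2), (6, 4, 3), (6, 7, 5)]


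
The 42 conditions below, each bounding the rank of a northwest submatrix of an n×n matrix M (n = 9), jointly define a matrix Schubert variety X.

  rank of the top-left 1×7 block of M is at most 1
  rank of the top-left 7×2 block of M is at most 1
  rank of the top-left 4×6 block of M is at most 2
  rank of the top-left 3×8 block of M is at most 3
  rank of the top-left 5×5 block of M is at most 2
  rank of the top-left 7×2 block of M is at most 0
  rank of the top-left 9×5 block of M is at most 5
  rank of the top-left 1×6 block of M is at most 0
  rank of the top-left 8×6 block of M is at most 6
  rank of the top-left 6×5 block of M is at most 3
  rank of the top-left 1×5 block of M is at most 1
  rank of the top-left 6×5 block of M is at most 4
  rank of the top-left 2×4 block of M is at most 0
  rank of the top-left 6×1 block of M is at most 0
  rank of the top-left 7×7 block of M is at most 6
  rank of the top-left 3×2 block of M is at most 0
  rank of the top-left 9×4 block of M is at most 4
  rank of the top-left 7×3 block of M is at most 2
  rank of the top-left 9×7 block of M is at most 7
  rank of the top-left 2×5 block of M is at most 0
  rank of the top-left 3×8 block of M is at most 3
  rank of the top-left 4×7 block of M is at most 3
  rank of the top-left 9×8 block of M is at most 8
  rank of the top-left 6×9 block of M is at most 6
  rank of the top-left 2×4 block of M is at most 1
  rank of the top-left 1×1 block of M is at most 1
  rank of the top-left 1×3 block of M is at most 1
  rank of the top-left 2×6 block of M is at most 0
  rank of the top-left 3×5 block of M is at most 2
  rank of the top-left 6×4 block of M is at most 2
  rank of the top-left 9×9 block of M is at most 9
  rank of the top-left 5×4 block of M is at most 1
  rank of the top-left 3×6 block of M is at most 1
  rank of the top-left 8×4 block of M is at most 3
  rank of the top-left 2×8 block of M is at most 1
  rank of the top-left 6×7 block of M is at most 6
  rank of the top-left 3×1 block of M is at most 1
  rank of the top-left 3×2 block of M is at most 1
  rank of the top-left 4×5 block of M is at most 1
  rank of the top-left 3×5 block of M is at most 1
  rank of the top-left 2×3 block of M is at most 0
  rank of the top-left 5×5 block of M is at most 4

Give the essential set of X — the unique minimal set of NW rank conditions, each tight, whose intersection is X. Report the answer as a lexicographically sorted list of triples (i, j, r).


Reconstructing r_w from the 42 given conditions:

  row 1: 0, 0, 0, 0, 0, 0, 1, 1, 1
  row 2: 0, 0, 0, 0, 0, 0, 1, 1, 2
  row 3: 0, 0, 1, 1, 1, 1, 2, 2, 3
  row 4: 0, 0, 1, 1, 1, 2, 3, 3, 4
  row 5: 0, 0, 1, 1, 2, 3, 4, 4, 5
  row 6: 0, 0, 1, 2, 3, 4, 5, 5, 6
  row 7: 0, 0, 1, 2, 3, 4, 5, 6, 7
  row 8: 1, 1, 2, 3, 4, 5, 6, 7, 8
  row 9: 1, 2, 3, 4, 5, 6, 7, 8, 9

hence w(1..9) = (7, 9, 3, 6, 5, 4, 8, 1, 2).

|D(w)|=26, |Ess(w)|=5:

[(2, 6, 0), (2, 8, 1), (4, 5, 1), (5, 4, 1), (7, 2, 0)]


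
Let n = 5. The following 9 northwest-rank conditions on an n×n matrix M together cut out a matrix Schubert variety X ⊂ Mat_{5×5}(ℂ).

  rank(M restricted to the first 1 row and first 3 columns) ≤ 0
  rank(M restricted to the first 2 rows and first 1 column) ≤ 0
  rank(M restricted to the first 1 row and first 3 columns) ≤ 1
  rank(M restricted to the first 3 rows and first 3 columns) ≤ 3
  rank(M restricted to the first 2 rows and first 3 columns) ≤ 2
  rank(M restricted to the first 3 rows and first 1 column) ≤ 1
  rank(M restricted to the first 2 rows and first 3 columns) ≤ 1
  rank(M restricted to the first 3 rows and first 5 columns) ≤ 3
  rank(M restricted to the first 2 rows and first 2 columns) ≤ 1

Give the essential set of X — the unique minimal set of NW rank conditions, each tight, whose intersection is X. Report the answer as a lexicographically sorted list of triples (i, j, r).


Recovering R(i,j) via the rank-extension bound from the 9 conditions:

  0  0  0  1  1
  0  1  1  2  2
  1  2  2  3  3
  1  2  3  4  4
  1  2  3  4  5

reading off 1-entries of Δ²R: w = (4, 2, 1, 3, 5).

Rothe diagram D(w) (4 cells), 2 SE-corners (essential conditions):

[(1, 3, 0), (2, 1, 0)]


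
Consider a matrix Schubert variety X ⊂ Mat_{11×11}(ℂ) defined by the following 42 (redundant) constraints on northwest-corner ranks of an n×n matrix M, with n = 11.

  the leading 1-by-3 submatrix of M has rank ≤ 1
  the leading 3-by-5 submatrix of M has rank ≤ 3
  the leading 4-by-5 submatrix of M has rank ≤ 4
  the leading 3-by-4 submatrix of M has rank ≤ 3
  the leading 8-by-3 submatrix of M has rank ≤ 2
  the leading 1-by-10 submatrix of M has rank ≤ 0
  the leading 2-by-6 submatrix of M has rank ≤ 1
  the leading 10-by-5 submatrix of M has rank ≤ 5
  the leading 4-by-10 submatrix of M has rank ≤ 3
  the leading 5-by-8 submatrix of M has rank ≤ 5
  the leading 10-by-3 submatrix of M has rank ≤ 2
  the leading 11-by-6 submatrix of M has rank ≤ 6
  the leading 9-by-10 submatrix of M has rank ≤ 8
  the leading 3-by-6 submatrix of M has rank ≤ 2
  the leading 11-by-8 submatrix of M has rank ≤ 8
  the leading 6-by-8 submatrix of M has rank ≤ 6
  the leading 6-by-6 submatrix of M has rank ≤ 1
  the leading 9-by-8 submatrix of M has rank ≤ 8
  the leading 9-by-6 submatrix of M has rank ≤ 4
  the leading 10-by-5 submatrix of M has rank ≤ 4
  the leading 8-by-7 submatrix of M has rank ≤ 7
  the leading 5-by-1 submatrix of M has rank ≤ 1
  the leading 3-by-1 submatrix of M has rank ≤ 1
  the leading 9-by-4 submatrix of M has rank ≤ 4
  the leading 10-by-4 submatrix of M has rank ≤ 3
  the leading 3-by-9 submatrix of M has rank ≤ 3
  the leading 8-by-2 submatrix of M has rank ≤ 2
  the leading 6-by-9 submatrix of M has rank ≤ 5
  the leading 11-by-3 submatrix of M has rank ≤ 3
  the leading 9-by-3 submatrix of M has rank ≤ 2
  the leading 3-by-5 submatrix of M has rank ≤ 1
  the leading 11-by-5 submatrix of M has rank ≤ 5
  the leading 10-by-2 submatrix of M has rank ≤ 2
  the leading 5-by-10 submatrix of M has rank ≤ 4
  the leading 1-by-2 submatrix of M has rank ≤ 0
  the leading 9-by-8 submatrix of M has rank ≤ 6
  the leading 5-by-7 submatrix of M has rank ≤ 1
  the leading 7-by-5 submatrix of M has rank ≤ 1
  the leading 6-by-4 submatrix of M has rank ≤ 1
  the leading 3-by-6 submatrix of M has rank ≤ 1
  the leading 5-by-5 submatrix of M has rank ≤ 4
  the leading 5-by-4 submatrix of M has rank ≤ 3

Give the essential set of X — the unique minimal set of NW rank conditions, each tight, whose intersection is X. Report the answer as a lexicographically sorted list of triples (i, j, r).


Propagating the 42 rank bounds to every northwest block:

  i=1: 0 | 0 | 0 | 0 | 0 | 0 | 0 | 0 | 0 | 0 | 1
  i=2: 1 | 1 | 1 | 1 | 1 | 1 | 1 | 1 | 1 | 1 | 2
  i=3: 1 | 1 | 1 | 1 | 1 | 1 | 1 | 2 | 2 | 2 | 3
  i=4: 1 | 1 | 1 | 1 | 1 | 1 | 1 | 2 | 3 | 3 | 4
  i=5: 1 | 1 | 1 | 1 | 1 | 1 | 1 | 2 | 3 | 4 | 5
  i=6: 1 | 1 | 1 | 1 | 1 | 1 | 2 | 3 | 4 | 5 | 6
  i=7: 1 | 1 | 1 | 1 | 1 | 2 | 3 | 4 | 5 | 6 | 7
  i=8: 1 | 2 | 2 | 2 | 2 | 3 | 4 | 5 | 6 | 7 | 8
  i=9: 1 | 2 | 2 | 3 | 3 | 4 | 5 | 6 | 7 | 8 | 9
  i=10: 1 | 2 | 2 | 3 | 4 | 5 | 6 | 7 | 8 | 9 | 10
  i=11: 1 | 2 | 3 | 4 | 5 | 6 | 7 | 8 | 9 | 10 | 11

reading off 1-entries of Δ²R: w = (11, 1, 8, 9, 10, 7, 6, 2, 4, 5, 3).

D(w) has 39 cells with 5 SE-corners; essential set:

[(1, 10, 0), (5, 7, 1), (6, 6, 1), (7, 5, 1), (10, 3, 2)]


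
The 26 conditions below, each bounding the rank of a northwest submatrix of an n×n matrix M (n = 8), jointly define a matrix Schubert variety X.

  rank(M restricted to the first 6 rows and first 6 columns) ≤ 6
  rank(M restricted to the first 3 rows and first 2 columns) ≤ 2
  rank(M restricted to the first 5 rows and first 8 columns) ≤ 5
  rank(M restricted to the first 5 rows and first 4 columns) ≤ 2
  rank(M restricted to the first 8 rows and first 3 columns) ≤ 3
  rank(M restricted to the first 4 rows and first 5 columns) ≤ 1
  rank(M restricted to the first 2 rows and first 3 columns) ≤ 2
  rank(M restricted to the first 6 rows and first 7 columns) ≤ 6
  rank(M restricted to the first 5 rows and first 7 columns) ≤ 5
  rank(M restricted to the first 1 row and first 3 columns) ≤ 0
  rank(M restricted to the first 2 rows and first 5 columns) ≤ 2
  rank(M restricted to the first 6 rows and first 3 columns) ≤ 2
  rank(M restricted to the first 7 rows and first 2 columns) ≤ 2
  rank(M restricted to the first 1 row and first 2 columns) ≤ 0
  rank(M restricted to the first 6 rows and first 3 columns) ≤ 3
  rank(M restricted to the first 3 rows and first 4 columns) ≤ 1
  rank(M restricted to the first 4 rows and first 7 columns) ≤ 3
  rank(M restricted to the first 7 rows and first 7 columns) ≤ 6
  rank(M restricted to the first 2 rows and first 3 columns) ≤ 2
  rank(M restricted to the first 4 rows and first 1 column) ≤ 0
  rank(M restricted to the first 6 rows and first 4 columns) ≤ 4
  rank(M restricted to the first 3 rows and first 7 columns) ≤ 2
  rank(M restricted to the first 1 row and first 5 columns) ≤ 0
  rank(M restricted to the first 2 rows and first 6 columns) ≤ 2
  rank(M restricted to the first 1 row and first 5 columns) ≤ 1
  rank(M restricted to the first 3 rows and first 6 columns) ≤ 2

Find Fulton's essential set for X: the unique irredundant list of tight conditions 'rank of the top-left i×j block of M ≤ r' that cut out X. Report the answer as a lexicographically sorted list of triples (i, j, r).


Recovering R(i,j) via the rank-extension bound from the 26 conditions:

  R[1]: 0, 0, 0, 0, 0, 1, 1, 1
  R[2]: 0, 1, 1, 1, 1, 2, 2, 2
  R[3]: 0, 1, 1, 1, 1, 2, 2, 3
  R[4]: 0, 1, 1, 1, 1, 2, 3, 4
  R[5]: 1, 2, 2, 2, 2, 3, 4, 5
  R[6]: 1, 2, 2, 3, 3, 4, 5, 6
  R[7]: 1, 2, 3, 4, 4, 5, 6, 7
  R[8]: 1, 2, 3, 4, 5, 6, 7, 8

the unique w with this rank table is (6, 2, 8, 7, 1, 4, 3, 5).

Rothe diagram D(w) (16 cells), 5 SE-corners (essential conditions):

[(1, 5, 0), (3, 7, 2), (4, 1, 0), (4, 5, 1), (6, 3, 2)]


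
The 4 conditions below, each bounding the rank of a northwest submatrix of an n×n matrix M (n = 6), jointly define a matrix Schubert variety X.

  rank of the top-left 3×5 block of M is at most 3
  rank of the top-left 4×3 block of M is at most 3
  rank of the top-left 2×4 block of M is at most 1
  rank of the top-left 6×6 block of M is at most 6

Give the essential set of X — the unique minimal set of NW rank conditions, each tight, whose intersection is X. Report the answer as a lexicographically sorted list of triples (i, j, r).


The tightest implied rank at each (i,j), from the 4 conditions:

  R[1]: 1  1  1  1  1  1
  R[2]: 1  1  1  1  2  2
  R[3]: 1  2  2  2  3  3
  R[4]: 1  2  3  3  4  4
  R[5]: 1  2  3  4  5  5
  R[6]: 1  2  3  4  5  6

reading off 1-entries of Δ²R: w = (1, 5, 2, 3, 4, 6).

Fulton essential set (1 of the 3 Rothe cells):

[(2, 4, 1)]


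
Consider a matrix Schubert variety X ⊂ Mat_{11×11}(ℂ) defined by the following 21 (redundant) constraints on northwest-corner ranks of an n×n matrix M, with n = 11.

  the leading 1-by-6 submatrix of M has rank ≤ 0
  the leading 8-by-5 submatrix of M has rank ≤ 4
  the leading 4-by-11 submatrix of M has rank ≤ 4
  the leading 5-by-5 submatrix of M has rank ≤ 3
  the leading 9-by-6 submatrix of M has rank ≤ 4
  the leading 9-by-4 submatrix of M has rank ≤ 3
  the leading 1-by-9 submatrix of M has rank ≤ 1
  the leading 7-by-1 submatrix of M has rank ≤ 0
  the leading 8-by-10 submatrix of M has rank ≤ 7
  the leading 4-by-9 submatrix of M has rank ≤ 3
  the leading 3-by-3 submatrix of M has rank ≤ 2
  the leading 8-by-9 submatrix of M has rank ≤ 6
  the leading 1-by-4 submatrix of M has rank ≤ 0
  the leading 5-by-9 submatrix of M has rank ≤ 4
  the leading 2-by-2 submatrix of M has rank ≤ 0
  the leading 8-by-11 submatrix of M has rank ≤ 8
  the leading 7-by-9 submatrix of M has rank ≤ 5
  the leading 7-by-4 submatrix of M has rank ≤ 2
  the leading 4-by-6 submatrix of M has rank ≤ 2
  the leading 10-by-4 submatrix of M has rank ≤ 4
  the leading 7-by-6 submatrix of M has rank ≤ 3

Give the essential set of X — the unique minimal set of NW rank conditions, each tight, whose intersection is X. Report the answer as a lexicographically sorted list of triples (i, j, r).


Propagating the 21 rank bounds to every northwest block:

  i=1: 0 | 0 | 0 | 0 | 0 | 0 | 1 | 1 | 1 | 1 | 1
  i=2: 0 | 0 | 1 | 1 | 1 | 1 | 2 | 2 | 2 | 2 | 2
  i=3: 0 | 1 | 2 | 2 | 2 | 2 | 3 | 3 | 3 | 3 | 3
  i=4: 0 | 1 | 2 | 2 | 2 | 2 | 3 | 3 | 3 | 4 | 4
  i=5: 0 | 1 | 2 | 2 | 3 | 3 | 4 | 4 | 4 | 5 | 5
  i=6: 0 | 1 | 2 | 2 | 3 | 3 | 4 | 5 | 5 | 6 | 6
  i=7: 0 | 1 | 2 | 2 | 3 | 3 | 4 | 5 | 5 | 6 | 7
  i=8: 1 | 2 | 3 | 3 | 4 | 4 | 5 | 6 | 6 | 7 | 8
  i=9: 1 | 2 | 3 | 3 | 4 | 4 | 5 | 6 | 7 | 8 | 9
  i=10: 1 | 2 | 3 | 4 | 5 | 5 | 6 | 7 | 8 | 9 | 10
  i=11: 1 | 2 | 3 | 4 | 5 | 6 | 7 | 8 | 9 | 10 | 11

hence w(1..11) = (7, 3, 2, 10, 5, 8, 11, 1, 9, 4, 6).

D(w) has 26 cells with 10 SE-corners; essential set:

[(1, 6, 0), (2, 2, 0), (4, 6, 2), (4, 9, 3), (7, 1, 0), (7, 4, 2), (7, 6, 3), (7, 9, 5), (9, 4, 3), (9, 6, 4)]


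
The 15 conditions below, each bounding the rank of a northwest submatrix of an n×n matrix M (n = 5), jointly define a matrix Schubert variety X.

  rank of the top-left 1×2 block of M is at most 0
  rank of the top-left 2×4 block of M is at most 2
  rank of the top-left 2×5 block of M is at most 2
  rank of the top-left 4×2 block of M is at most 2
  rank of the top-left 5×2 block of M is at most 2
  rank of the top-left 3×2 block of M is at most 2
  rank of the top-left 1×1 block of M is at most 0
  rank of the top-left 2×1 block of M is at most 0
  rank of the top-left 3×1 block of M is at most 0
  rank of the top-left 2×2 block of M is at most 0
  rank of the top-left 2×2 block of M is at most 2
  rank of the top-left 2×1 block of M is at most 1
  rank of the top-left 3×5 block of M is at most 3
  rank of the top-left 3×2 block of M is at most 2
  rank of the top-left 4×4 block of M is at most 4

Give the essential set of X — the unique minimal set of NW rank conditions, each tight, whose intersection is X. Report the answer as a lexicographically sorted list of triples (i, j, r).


Computing R[i][j] = min implied NW-rank bound (n=5, 15 conditions):

  R[1]: 0 | 0 | 1 | 1 | 1
  R[2]: 0 | 0 | 1 | 2 | 2
  R[3]: 0 | 1 | 2 | 3 | 3
  R[4]: 1 | 2 | 3 | 4 | 4
  R[5]: 1 | 2 | 3 | 4 | 5

the unique w with this rank table is (3, 4, 2, 1, 5).

|D(w)|=5, |Ess(w)|=2:

[(2, 2, 0), (3, 1, 0)]


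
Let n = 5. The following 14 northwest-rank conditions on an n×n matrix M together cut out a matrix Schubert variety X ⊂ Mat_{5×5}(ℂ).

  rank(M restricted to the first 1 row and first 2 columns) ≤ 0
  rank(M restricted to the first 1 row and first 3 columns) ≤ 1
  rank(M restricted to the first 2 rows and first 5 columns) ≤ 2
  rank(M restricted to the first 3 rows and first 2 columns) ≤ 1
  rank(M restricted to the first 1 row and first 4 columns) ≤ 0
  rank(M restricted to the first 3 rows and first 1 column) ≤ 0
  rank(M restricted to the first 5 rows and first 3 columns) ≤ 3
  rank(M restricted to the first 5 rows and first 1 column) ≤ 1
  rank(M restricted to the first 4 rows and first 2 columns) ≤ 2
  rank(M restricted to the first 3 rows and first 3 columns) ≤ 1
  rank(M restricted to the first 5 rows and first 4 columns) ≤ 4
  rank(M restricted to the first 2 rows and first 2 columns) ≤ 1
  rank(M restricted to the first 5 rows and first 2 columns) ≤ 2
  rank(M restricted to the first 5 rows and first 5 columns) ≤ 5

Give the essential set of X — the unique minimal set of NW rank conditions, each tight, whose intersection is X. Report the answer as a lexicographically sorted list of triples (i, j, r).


The tightest implied rank at each (i,j), from the 14 conditions:

  row 1: 0, 0, 0, 0, 1
  row 2: 0, 1, 1, 1, 2
  row 3: 0, 1, 1, 2, 3
  row 4: 1, 2, 2, 3, 4
  row 5: 1, 2, 3, 4, 5

the unique w with this rank table is (5, 2, 4, 1, 3).

Rothe diagram D(w) (7 cells), 3 SE-corners (essential conditions):

[(1, 4, 0), (3, 1, 0), (3, 3, 1)]


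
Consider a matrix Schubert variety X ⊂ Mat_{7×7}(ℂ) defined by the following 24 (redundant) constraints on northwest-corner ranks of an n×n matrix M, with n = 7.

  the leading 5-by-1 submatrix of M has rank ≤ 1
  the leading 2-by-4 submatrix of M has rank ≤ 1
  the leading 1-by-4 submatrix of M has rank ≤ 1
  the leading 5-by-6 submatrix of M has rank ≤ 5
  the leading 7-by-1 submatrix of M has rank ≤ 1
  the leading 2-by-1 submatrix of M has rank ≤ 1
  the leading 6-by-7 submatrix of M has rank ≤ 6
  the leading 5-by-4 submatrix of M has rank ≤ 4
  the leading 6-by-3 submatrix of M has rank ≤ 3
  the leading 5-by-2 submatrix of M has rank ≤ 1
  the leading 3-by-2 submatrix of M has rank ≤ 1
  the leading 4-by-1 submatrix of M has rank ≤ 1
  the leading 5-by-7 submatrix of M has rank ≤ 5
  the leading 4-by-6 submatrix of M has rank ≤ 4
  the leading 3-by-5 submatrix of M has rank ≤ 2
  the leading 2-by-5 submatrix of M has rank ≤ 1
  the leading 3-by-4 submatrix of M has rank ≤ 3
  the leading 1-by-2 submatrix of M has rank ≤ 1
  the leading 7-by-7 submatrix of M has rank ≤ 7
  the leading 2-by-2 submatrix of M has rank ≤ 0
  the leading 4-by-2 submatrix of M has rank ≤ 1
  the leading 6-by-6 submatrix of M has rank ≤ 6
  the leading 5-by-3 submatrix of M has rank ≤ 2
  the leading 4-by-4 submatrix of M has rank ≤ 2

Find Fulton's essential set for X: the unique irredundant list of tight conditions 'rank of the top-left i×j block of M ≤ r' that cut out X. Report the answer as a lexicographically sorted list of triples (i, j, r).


Rank table r_w(7×7) implied by the 24 constraints:

  row 1: 0 0 1 1 1 1 1
  row 2: 0 0 1 1 1 2 2
  row 3: 1 1 2 2 2 3 3
  row 4: 1 1 2 2 3 4 4
  row 5: 1 1 2 3 4 5 5
  row 6: 1 2 3 4 5 6 6
  row 7: 1 2 3 4 5 6 7

so w = (3, 6, 1, 5, 4, 2, 7).

Fulton essential set (4 of the 9 Rothe cells):

[(2, 2, 0), (2, 5, 1), (4, 4, 2), (5, 2, 1)]
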